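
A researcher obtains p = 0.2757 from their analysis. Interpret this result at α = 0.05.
Since p = 0.2757 > α = 0.05, fail to reject H₀.
There is insufficient evidence to reject the null hypothesis; the result is not statistically significant at the 0.05 level.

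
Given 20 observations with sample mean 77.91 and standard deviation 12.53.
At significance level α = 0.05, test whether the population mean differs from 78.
One-sample t-test:
H₀: μ = 78
H₁: μ ≠ 78
df = n - 1 = 19
t = (x̄ - μ₀) / (s/√n) = (77.91 - 78) / (12.53/√20) = -0.032
p-value = 0.9747

Since p-value > α = 0.05, we fail to reject H₀.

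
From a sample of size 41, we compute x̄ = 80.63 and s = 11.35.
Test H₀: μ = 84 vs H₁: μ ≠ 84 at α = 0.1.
One-sample t-test:
H₀: μ = 84
H₁: μ ≠ 84
df = n - 1 = 40
t = (x̄ - μ₀) / (s/√n) = (80.63 - 84) / (11.35/√41) = -1.901
p-value = 0.0645

Since p-value < α = 0.1, we reject H₀.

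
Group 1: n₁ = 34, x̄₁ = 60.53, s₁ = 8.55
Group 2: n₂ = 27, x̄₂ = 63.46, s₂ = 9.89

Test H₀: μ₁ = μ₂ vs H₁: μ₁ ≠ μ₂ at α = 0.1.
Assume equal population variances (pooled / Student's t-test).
Student's two-sample t-test (equal variances):
H₀: μ₁ = μ₂
H₁: μ₁ ≠ μ₂
df = n₁ + n₂ - 2 = 59
Pooled variance s_p² = [(n₁-1)s₁² + (n₂-1)s₂²] / (n₁ + n₂ - 2) = [(33)(8.55²) + (26)(9.89²)] / 59 = 83.9915
SE = √(s_p²(1/n₁ + 1/n₂)) = √(83.9915 × (1/34 + 1/27)) = 2.3624
t = (x̄₁ - x̄₂) / SE = (60.53 - 63.46) / 2.3624 = -2.93 / 2.3624 = -1.240
p-value = 0.2198

Since p-value > α = 0.1, we fail to reject H₀.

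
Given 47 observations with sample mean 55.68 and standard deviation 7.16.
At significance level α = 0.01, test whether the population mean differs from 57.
One-sample t-test:
H₀: μ = 57
H₁: μ ≠ 57
df = n - 1 = 46
t = (x̄ - μ₀) / (s/√n) = (55.68 - 57) / (7.16/√47) = -1.264
p-value = 0.2126

Since p-value > α = 0.01, we fail to reject H₀.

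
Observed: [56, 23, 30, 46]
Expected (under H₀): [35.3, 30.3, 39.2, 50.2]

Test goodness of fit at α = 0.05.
Chi-square goodness of fit test:
H₀: observed counts match expected distribution
H₁: observed counts differ from expected distribution
df = k - 1 = 3
χ² = Σ(O - E)²/E
   = (56 - 35.3)²/35.3 + (23 - 30.3)²/30.3 + (30 - 39.2)²/39.2 + (46 - 50.2)²/50.2
   = 12.139 + 1.759 + 2.159 + 0.351
   = 16.41
p-value = 0.0009

Since p-value < α = 0.05, we reject H₀.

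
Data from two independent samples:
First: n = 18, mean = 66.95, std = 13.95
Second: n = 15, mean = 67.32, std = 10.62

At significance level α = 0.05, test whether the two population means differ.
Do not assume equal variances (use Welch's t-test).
Welch's two-sample t-test:
H₀: μ₁ = μ₂
H₁: μ₁ ≠ μ₂
s₁²/n₁ = 13.95²/18 = 10.8112,  s₂²/n₂ = 10.62²/15 = 7.5190
SE = √(s₁²/n₁ + s₂²/n₂) = √(10.8112 + 7.5190) = 4.2814
df (Welch-Satterthwaite) = (s₁²/n₁ + s₂²/n₂)² / [(s₁²/n₁)²/(n₁-1) + (s₂²/n₂)²/(n₂-1)] ≈ 30.79
t = (x̄₁ - x̄₂) / SE = (66.95 - 67.32) / 4.2814 = -0.37 / 4.2814 = -0.086
p-value = 0.9317

Since p-value > α = 0.05, we fail to reject H₀.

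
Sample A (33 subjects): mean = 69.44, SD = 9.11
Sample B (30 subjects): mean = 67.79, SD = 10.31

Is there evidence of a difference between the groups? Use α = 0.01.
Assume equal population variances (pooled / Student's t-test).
Student's two-sample t-test (equal variances):
H₀: μ₁ = μ₂
H₁: μ₁ ≠ μ₂
df = n₁ + n₂ - 2 = 61
Pooled variance s_p² = [(n₁-1)s₁² + (n₂-1)s₂²] / (n₁ + n₂ - 2) = [(32)(9.11²) + (29)(10.31²)] / 61 = 94.0711
SE = √(s_p²(1/n₁ + 1/n₂)) = √(94.0711 × (1/33 + 1/30)) = 2.4467
t = (x̄₁ - x̄₂) / SE = (69.44 - 67.79) / 2.4467 = 1.65 / 2.4467 = 0.674
p-value = 0.5026

Since p-value > α = 0.01, we fail to reject H₀.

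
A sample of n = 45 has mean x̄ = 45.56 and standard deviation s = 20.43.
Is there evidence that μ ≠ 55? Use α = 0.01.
One-sample t-test:
H₀: μ = 55
H₁: μ ≠ 55
df = n - 1 = 44
t = (x̄ - μ₀) / (s/√n) = (45.56 - 55) / (20.43/√45) = -3.100
p-value = 0.0034

Since p-value < α = 0.01, we reject H₀.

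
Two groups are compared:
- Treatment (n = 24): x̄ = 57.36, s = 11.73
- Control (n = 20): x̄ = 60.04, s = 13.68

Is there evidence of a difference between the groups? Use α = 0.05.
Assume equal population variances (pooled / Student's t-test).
Student's two-sample t-test (equal variances):
H₀: μ₁ = μ₂
H₁: μ₁ ≠ μ₂
df = n₁ + n₂ - 2 = 42
Pooled variance s_p² = [(n₁-1)s₁² + (n₂-1)s₂²] / (n₁ + n₂ - 2) = [(23)(11.73²) + (19)(13.68²)] / 42 = 160.0082
SE = √(s_p²(1/n₁ + 1/n₂)) = √(160.0082 × (1/24 + 1/20)) = 3.8298
t = (x̄₁ - x̄₂) / SE = (57.36 - 60.04) / 3.8298 = -2.68 / 3.8298 = -0.700
p-value = 0.4879

Since p-value > α = 0.05, we fail to reject H₀.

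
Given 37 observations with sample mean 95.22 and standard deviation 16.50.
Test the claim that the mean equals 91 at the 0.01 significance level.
One-sample t-test:
H₀: μ = 91
H₁: μ ≠ 91
df = n - 1 = 36
t = (x̄ - μ₀) / (s/√n) = (95.22 - 91) / (16.50/√37) = 1.556
p-value = 0.1285

Since p-value > α = 0.01, we fail to reject H₀.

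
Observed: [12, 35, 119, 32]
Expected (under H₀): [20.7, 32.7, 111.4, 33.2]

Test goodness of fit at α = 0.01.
Chi-square goodness of fit test:
H₀: observed counts match expected distribution
H₁: observed counts differ from expected distribution
df = k - 1 = 3
χ² = Σ(O - E)²/E
   = (12 - 20.7)²/20.7 + (35 - 32.7)²/32.7 + (119 - 111.4)²/111.4 + (32 - 33.2)²/33.2
   = 3.657 + 0.162 + 0.518 + 0.043
   = 4.38
p-value = 0.2232

Since p-value > α = 0.01, we fail to reject H₀.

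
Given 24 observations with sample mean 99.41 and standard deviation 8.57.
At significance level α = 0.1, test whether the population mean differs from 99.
One-sample t-test:
H₀: μ = 99
H₁: μ ≠ 99
df = n - 1 = 23
t = (x̄ - μ₀) / (s/√n) = (99.41 - 99) / (8.57/√24) = 0.234
p-value = 0.8168

Since p-value > α = 0.1, we fail to reject H₀.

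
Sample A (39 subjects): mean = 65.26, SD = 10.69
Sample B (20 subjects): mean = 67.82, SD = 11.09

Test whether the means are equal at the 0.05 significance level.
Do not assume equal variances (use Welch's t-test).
Welch's two-sample t-test:
H₀: μ₁ = μ₂
H₁: μ₁ ≠ μ₂
s₁²/n₁ = 10.69²/39 = 2.9302,  s₂²/n₂ = 11.09²/20 = 6.1494
SE = √(s₁²/n₁ + s₂²/n₂) = √(2.9302 + 6.1494) = 3.0132
df (Welch-Satterthwaite) = (s₁²/n₁ + s₂²/n₂)² / [(s₁²/n₁)²/(n₁-1) + (s₂²/n₂)²/(n₂-1)] ≈ 37.20
t = (x̄₁ - x̄₂) / SE = (65.26 - 67.82) / 3.0132 = -2.56 / 3.0132 = -0.850
p-value = 0.4010

Since p-value > α = 0.05, we fail to reject H₀.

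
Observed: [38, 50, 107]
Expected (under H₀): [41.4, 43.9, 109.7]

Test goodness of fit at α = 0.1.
Chi-square goodness of fit test:
H₀: observed counts match expected distribution
H₁: observed counts differ from expected distribution
df = k - 1 = 2
χ² = Σ(O - E)²/E
   = (38 - 41.4)²/41.4 + (50 - 43.9)²/43.9 + (107 - 109.7)²/109.7
   = 0.279 + 0.848 + 0.066
   = 1.19
p-value = 0.5507

Since p-value > α = 0.1, we fail to reject H₀.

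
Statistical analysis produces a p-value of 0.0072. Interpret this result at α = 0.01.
Since p = 0.0072 < α = 0.01, reject H₀.
There is sufficient evidence to reject the null hypothesis; the result is statistically significant at the 0.01 level.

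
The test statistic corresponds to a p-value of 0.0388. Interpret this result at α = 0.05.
Since p = 0.0388 < α = 0.05, reject H₀.
There is sufficient evidence to reject the null hypothesis; the result is statistically significant at the 0.05 level.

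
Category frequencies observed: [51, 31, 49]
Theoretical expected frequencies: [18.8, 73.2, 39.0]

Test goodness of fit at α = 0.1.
Chi-square goodness of fit test:
H₀: observed counts match expected distribution
H₁: observed counts differ from expected distribution
df = k - 1 = 2
χ² = Σ(O - E)²/E
   = (51 - 18.8)²/18.8 + (31 - 73.2)²/73.2 + (49 - 39.0)²/39.0
   = 55.151 + 24.328 + 2.564
   = 82.04
p-value < 0.0001

Since p-value < α = 0.1, we reject H₀.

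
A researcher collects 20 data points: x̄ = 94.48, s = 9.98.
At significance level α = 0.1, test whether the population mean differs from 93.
One-sample t-test:
H₀: μ = 93
H₁: μ ≠ 93
df = n - 1 = 19
t = (x̄ - μ₀) / (s/√n) = (94.48 - 93) / (9.98/√20) = 0.663
p-value = 0.5152

Since p-value > α = 0.1, we fail to reject H₀.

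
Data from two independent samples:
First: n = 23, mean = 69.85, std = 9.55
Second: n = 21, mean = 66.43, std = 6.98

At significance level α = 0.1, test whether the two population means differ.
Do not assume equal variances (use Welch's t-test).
Welch's two-sample t-test:
H₀: μ₁ = μ₂
H₁: μ₁ ≠ μ₂
s₁²/n₁ = 9.55²/23 = 3.9653,  s₂²/n₂ = 6.98²/21 = 2.3200
SE = √(s₁²/n₁ + s₂²/n₂) = √(3.9653 + 2.3200) = 2.5071
df (Welch-Satterthwaite) = (s₁²/n₁ + s₂²/n₂)² / [(s₁²/n₁)²/(n₁-1) + (s₂²/n₂)²/(n₂-1)] ≈ 40.15
t = (x̄₁ - x̄₂) / SE = (69.85 - 66.43) / 2.5071 = 3.42 / 2.5071 = 1.364
p-value = 0.1801

Since p-value > α = 0.1, we fail to reject H₀.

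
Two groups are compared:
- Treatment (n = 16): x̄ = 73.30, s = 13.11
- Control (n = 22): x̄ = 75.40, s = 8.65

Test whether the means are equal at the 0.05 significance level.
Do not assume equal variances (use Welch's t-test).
Welch's two-sample t-test:
H₀: μ₁ = μ₂
H₁: μ₁ ≠ μ₂
s₁²/n₁ = 13.11²/16 = 10.7420,  s₂²/n₂ = 8.65²/22 = 3.4010
SE = √(s₁²/n₁ + s₂²/n₂) = √(10.7420 + 3.4010) = 3.7607
df (Welch-Satterthwaite) = (s₁²/n₁ + s₂²/n₂)² / [(s₁²/n₁)²/(n₁-1) + (s₂²/n₂)²/(n₂-1)] ≈ 24.26
t = (x̄₁ - x̄₂) / SE = (73.30 - 75.40) / 3.7607 = -2.10 / 3.7607 = -0.558
p-value = 0.5817

Since p-value > α = 0.05, we fail to reject H₀.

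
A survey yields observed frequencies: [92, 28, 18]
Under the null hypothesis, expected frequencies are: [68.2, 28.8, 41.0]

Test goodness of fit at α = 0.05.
Chi-square goodness of fit test:
H₀: observed counts match expected distribution
H₁: observed counts differ from expected distribution
df = k - 1 = 2
χ² = Σ(O - E)²/E
   = (92 - 68.2)²/68.2 + (28 - 28.8)²/28.8 + (18 - 41.0)²/41.0
   = 8.306 + 0.022 + 12.902
   = 21.23
p-value < 0.0001

Since p-value < α = 0.05, we reject H₀.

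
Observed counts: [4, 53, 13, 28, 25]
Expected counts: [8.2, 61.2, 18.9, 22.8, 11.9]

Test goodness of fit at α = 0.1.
Chi-square goodness of fit test:
H₀: observed counts match expected distribution
H₁: observed counts differ from expected distribution
df = k - 1 = 4
χ² = Σ(O - E)²/E
   = (4 - 8.2)²/8.2 + (53 - 61.2)²/61.2 + (13 - 18.9)²/18.9 + (28 - 22.8)²/22.8 + (25 - 11.9)²/11.9
   = 2.151 + 1.099 + 1.842 + 1.186 + 14.421
   = 20.70
p-value = 0.0004

Since p-value < α = 0.1, we reject H₀.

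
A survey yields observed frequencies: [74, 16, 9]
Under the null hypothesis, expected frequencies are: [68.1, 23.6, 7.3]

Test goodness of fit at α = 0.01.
Chi-square goodness of fit test:
H₀: observed counts match expected distribution
H₁: observed counts differ from expected distribution
df = k - 1 = 2
χ² = Σ(O - E)²/E
   = (74 - 68.1)²/68.1 + (16 - 23.6)²/23.6 + (9 - 7.3)²/7.3
   = 0.511 + 2.447 + 0.396
   = 3.35
p-value = 0.1869

Since p-value > α = 0.01, we fail to reject H₀.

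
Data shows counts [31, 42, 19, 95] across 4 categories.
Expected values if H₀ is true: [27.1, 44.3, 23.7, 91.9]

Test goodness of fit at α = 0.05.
Chi-square goodness of fit test:
H₀: observed counts match expected distribution
H₁: observed counts differ from expected distribution
df = k - 1 = 3
χ² = Σ(O - E)²/E
   = (31 - 27.1)²/27.1 + (42 - 44.3)²/44.3 + (19 - 23.7)²/23.7 + (95 - 91.9)²/91.9
   = 0.561 + 0.119 + 0.932 + 0.105
   = 1.72
p-value = 0.6331

Since p-value > α = 0.05, we fail to reject H₀.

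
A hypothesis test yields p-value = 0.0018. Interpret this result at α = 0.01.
Since p = 0.0018 < α = 0.01, reject H₀.
There is sufficient evidence to reject the null hypothesis; the result is statistically significant at the 0.01 level.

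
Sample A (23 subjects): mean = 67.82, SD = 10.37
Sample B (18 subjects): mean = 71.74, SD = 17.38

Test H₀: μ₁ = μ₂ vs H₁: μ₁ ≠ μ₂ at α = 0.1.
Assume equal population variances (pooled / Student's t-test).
Student's two-sample t-test (equal variances):
H₀: μ₁ = μ₂
H₁: μ₁ ≠ μ₂
df = n₁ + n₂ - 2 = 39
Pooled variance s_p² = [(n₁-1)s₁² + (n₂-1)s₂²] / (n₁ + n₂ - 2) = [(22)(10.37²) + (17)(17.38²)] / 39 = 192.3309
SE = √(s_p²(1/n₁ + 1/n₂)) = √(192.3309 × (1/23 + 1/18)) = 4.3643
t = (x̄₁ - x̄₂) / SE = (67.82 - 71.74) / 4.3643 = -3.92 / 4.3643 = -0.898
p-value = 0.3746

Since p-value > α = 0.1, we fail to reject H₀.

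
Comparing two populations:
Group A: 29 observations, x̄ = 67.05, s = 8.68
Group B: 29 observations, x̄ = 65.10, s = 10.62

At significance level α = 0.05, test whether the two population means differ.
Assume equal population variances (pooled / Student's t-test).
Student's two-sample t-test (equal variances):
H₀: μ₁ = μ₂
H₁: μ₁ ≠ μ₂
df = n₁ + n₂ - 2 = 56
Pooled variance s_p² = [(n₁-1)s₁² + (n₂-1)s₂²] / (n₁ + n₂ - 2) = [(28)(8.68²) + (28)(10.62²)] / 56 = 94.0634
SE = √(s_p²(1/n₁ + 1/n₂)) = √(94.0634 × (1/29 + 1/29)) = 2.5470
t = (x̄₁ - x̄₂) / SE = (67.05 - 65.10) / 2.5470 = 1.95 / 2.5470 = 0.766
p-value = 0.4471

Since p-value > α = 0.05, we fail to reject H₀.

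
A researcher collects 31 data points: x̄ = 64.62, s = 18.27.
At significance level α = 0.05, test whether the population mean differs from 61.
One-sample t-test:
H₀: μ = 61
H₁: μ ≠ 61
df = n - 1 = 30
t = (x̄ - μ₀) / (s/√n) = (64.62 - 61) / (18.27/√31) = 1.103
p-value = 0.2787

Since p-value > α = 0.05, we fail to reject H₀.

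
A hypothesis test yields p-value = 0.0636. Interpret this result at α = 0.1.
Since p = 0.0636 < α = 0.1, reject H₀.
There is sufficient evidence to reject the null hypothesis; the result is statistically significant at the 0.1 level.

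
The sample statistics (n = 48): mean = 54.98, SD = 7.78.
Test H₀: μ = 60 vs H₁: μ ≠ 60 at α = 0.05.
One-sample t-test:
H₀: μ = 60
H₁: μ ≠ 60
df = n - 1 = 47
t = (x̄ - μ₀) / (s/√n) = (54.98 - 60) / (7.78/√48) = -4.470
p-value < 0.0001

Since p-value < α = 0.05, we reject H₀.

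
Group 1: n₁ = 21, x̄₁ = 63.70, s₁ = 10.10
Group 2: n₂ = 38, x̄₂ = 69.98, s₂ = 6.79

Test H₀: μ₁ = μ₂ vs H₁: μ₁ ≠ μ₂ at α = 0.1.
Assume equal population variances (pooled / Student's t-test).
Student's two-sample t-test (equal variances):
H₀: μ₁ = μ₂
H₁: μ₁ ≠ μ₂
df = n₁ + n₂ - 2 = 57
Pooled variance s_p² = [(n₁-1)s₁² + (n₂-1)s₂²] / (n₁ + n₂ - 2) = [(20)(10.10²) + (37)(6.79²)] / 57 = 65.7202
SE = √(s_p²(1/n₁ + 1/n₂)) = √(65.7202 × (1/21 + 1/38)) = 2.2043
t = (x̄₁ - x̄₂) / SE = (63.70 - 69.98) / 2.2043 = -6.28 / 2.2043 = -2.849
p-value = 0.0061

Since p-value < α = 0.1, we reject H₀.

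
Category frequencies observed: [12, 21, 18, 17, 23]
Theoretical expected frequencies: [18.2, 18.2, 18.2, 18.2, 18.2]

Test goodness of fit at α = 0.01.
Chi-square goodness of fit test:
H₀: observed counts match expected distribution
H₁: observed counts differ from expected distribution
df = k - 1 = 4
χ² = Σ(O - E)²/E
   = (12 - 18.2)²/18.2 + (21 - 18.2)²/18.2 + (18 - 18.2)²/18.2 + (17 - 18.2)²/18.2 + (23 - 18.2)²/18.2
   = 2.112 + 0.431 + 0.002 + 0.079 + 1.266
   = 3.89
p-value = 0.4211

Since p-value > α = 0.01, we fail to reject H₀.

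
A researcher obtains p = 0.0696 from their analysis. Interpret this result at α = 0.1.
Since p = 0.0696 < α = 0.1, reject H₀.
There is sufficient evidence to reject the null hypothesis; the result is statistically significant at the 0.1 level.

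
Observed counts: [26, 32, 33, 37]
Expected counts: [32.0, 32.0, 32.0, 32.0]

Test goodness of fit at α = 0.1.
Chi-square goodness of fit test:
H₀: observed counts match expected distribution
H₁: observed counts differ from expected distribution
df = k - 1 = 3
χ² = Σ(O - E)²/E
   = (26 - 32.0)²/32.0 + (32 - 32.0)²/32.0 + (33 - 32.0)²/32.0 + (37 - 32.0)²/32.0
   = 1.125 + 0.000 + 0.031 + 0.781
   = 1.94
p-value = 0.5855

Since p-value > α = 0.1, we fail to reject H₀.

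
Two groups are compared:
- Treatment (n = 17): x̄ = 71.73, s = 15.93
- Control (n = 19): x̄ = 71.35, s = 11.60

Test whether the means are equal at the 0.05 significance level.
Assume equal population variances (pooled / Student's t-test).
Student's two-sample t-test (equal variances):
H₀: μ₁ = μ₂
H₁: μ₁ ≠ μ₂
df = n₁ + n₂ - 2 = 34
Pooled variance s_p² = [(n₁-1)s₁² + (n₂-1)s₂²] / (n₁ + n₂ - 2) = [(16)(15.93²) + (18)(11.60²)] / 34 = 190.6564
SE = √(s_p²(1/n₁ + 1/n₂)) = √(190.6564 × (1/17 + 1/19)) = 4.6097
t = (x̄₁ - x̄₂) / SE = (71.73 - 71.35) / 4.6097 = 0.38 / 4.6097 = 0.082
p-value = 0.9348

Since p-value > α = 0.05, we fail to reject H₀.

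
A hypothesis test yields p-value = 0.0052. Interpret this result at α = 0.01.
Since p = 0.0052 < α = 0.01, reject H₀.
There is sufficient evidence to reject the null hypothesis; the result is statistically significant at the 0.01 level.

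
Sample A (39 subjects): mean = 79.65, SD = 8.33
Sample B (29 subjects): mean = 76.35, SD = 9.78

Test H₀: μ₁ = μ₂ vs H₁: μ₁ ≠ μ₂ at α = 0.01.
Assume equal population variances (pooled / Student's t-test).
Student's two-sample t-test (equal variances):
H₀: μ₁ = μ₂
H₁: μ₁ ≠ μ₂
df = n₁ + n₂ - 2 = 66
Pooled variance s_p² = [(n₁-1)s₁² + (n₂-1)s₂²] / (n₁ + n₂ - 2) = [(38)(8.33²) + (28)(9.78²)] / 66 = 80.5293
SE = √(s_p²(1/n₁ + 1/n₂)) = √(80.5293 × (1/39 + 1/29)) = 2.2004
t = (x̄₁ - x̄₂) / SE = (79.65 - 76.35) / 2.2004 = 3.30 / 2.2004 = 1.500
p-value = 0.1385

Since p-value > α = 0.01, we fail to reject H₀.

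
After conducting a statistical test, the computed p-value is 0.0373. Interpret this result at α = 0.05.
Since p = 0.0373 < α = 0.05, reject H₀.
There is sufficient evidence to reject the null hypothesis; the result is statistically significant at the 0.05 level.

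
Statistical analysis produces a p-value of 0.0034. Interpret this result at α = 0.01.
Since p = 0.0034 < α = 0.01, reject H₀.
There is sufficient evidence to reject the null hypothesis; the result is statistically significant at the 0.01 level.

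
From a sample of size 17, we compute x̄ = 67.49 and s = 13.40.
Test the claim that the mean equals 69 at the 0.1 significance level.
One-sample t-test:
H₀: μ = 69
H₁: μ ≠ 69
df = n - 1 = 16
t = (x̄ - μ₀) / (s/√n) = (67.49 - 69) / (13.40/√17) = -0.465
p-value = 0.6485

Since p-value > α = 0.1, we fail to reject H₀.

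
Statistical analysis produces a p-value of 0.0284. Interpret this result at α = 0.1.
Since p = 0.0284 < α = 0.1, reject H₀.
There is sufficient evidence to reject the null hypothesis; the result is statistically significant at the 0.1 level.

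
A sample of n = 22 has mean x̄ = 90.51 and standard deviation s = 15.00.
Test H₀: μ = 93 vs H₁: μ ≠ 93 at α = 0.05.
One-sample t-test:
H₀: μ = 93
H₁: μ ≠ 93
df = n - 1 = 21
t = (x̄ - μ₀) / (s/√n) = (90.51 - 93) / (15.00/√22) = -0.779
p-value = 0.4449

Since p-value > α = 0.05, we fail to reject H₀.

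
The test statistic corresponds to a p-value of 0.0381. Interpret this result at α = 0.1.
Since p = 0.0381 < α = 0.1, reject H₀.
There is sufficient evidence to reject the null hypothesis; the result is statistically significant at the 0.1 level.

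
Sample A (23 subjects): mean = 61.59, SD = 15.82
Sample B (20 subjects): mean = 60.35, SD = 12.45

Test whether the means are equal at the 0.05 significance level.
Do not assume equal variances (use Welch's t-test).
Welch's two-sample t-test:
H₀: μ₁ = μ₂
H₁: μ₁ ≠ μ₂
s₁²/n₁ = 15.82²/23 = 10.8814,  s₂²/n₂ = 12.45²/20 = 7.7501
SE = √(s₁²/n₁ + s₂²/n₂) = √(10.8814 + 7.7501) = 4.3164
df (Welch-Satterthwaite) = (s₁²/n₁ + s₂²/n₂)² / [(s₁²/n₁)²/(n₁-1) + (s₂²/n₂)²/(n₂-1)] ≈ 40.63
t = (x̄₁ - x̄₂) / SE = (61.59 - 60.35) / 4.3164 = 1.24 / 4.3164 = 0.287
p-value = 0.7754

Since p-value > α = 0.05, we fail to reject H₀.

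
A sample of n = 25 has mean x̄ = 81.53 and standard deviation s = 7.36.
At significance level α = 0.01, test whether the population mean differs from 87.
One-sample t-test:
H₀: μ = 87
H₁: μ ≠ 87
df = n - 1 = 24
t = (x̄ - μ₀) / (s/√n) = (81.53 - 87) / (7.36/√25) = -3.716
p-value = 0.0011

Since p-value < α = 0.01, we reject H₀.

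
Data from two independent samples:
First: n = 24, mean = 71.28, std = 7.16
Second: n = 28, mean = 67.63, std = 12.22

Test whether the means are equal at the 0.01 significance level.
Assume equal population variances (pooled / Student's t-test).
Student's two-sample t-test (equal variances):
H₀: μ₁ = μ₂
H₁: μ₁ ≠ μ₂
df = n₁ + n₂ - 2 = 50
Pooled variance s_p² = [(n₁-1)s₁² + (n₂-1)s₂²] / (n₁ + n₂ - 2) = [(23)(7.16²) + (27)(12.22²)] / 50 = 104.2195
SE = √(s_p²(1/n₁ + 1/n₂)) = √(104.2195 × (1/24 + 1/28)) = 2.8398
t = (x̄₁ - x̄₂) / SE = (71.28 - 67.63) / 2.8398 = 3.65 / 2.8398 = 1.285
p-value = 0.2046

Since p-value > α = 0.01, we fail to reject H₀.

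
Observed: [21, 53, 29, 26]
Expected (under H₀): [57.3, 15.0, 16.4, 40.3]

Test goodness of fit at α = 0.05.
Chi-square goodness of fit test:
H₀: observed counts match expected distribution
H₁: observed counts differ from expected distribution
df = k - 1 = 3
χ² = Σ(O - E)²/E
   = (21 - 57.3)²/57.3 + (53 - 15.0)²/15.0 + (29 - 16.4)²/16.4 + (26 - 40.3)²/40.3
   = 22.996 + 96.267 + 9.680 + 5.074
   = 134.02
p-value < 0.0001

Since p-value < α = 0.05, we reject H₀.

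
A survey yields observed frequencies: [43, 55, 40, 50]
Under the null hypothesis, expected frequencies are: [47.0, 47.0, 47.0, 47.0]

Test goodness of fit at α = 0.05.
Chi-square goodness of fit test:
H₀: observed counts match expected distribution
H₁: observed counts differ from expected distribution
df = k - 1 = 3
χ² = Σ(O - E)²/E
   = (43 - 47.0)²/47.0 + (55 - 47.0)²/47.0 + (40 - 47.0)²/47.0 + (50 - 47.0)²/47.0
   = 0.340 + 1.362 + 1.043 + 0.191
   = 2.94
p-value = 0.4016

Since p-value > α = 0.05, we fail to reject H₀.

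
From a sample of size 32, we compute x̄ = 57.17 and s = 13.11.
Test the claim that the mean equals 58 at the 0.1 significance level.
One-sample t-test:
H₀: μ = 58
H₁: μ ≠ 58
df = n - 1 = 31
t = (x̄ - μ₀) / (s/√n) = (57.17 - 58) / (13.11/√32) = -0.358
p-value = 0.7227

Since p-value > α = 0.1, we fail to reject H₀.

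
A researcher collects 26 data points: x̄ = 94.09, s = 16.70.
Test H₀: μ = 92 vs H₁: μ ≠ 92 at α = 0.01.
One-sample t-test:
H₀: μ = 92
H₁: μ ≠ 92
df = n - 1 = 25
t = (x̄ - μ₀) / (s/√n) = (94.09 - 92) / (16.70/√26) = 0.638
p-value = 0.5292

Since p-value > α = 0.01, we fail to reject H₀.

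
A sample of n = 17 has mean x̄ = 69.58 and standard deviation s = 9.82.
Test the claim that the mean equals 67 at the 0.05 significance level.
One-sample t-test:
H₀: μ = 67
H₁: μ ≠ 67
df = n - 1 = 16
t = (x̄ - μ₀) / (s/√n) = (69.58 - 67) / (9.82/√17) = 1.083
p-value = 0.2947

Since p-value > α = 0.05, we fail to reject H₀.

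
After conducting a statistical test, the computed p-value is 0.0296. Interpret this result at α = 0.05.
Since p = 0.0296 < α = 0.05, reject H₀.
There is sufficient evidence to reject the null hypothesis; the result is statistically significant at the 0.05 level.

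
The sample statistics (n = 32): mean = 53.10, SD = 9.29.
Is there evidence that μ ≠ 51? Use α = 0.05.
One-sample t-test:
H₀: μ = 51
H₁: μ ≠ 51
df = n - 1 = 31
t = (x̄ - μ₀) / (s/√n) = (53.10 - 51) / (9.29/√32) = 1.279
p-value = 0.2105

Since p-value > α = 0.05, we fail to reject H₀.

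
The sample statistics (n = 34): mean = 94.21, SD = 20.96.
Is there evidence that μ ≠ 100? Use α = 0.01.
One-sample t-test:
H₀: μ = 100
H₁: μ ≠ 100
df = n - 1 = 33
t = (x̄ - μ₀) / (s/√n) = (94.21 - 100) / (20.96/√34) = -1.611
p-value = 0.1168

Since p-value > α = 0.01, we fail to reject H₀.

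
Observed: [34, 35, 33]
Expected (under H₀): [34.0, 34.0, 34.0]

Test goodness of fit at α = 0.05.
Chi-square goodness of fit test:
H₀: observed counts match expected distribution
H₁: observed counts differ from expected distribution
df = k - 1 = 2
χ² = Σ(O - E)²/E
   = (34 - 34.0)²/34.0 + (35 - 34.0)²/34.0 + (33 - 34.0)²/34.0
   = 0.000 + 0.029 + 0.029
   = 0.06
p-value = 0.9710

Since p-value > α = 0.05, we fail to reject H₀.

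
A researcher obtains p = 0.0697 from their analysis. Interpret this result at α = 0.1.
Since p = 0.0697 < α = 0.1, reject H₀.
There is sufficient evidence to reject the null hypothesis; the result is statistically significant at the 0.1 level.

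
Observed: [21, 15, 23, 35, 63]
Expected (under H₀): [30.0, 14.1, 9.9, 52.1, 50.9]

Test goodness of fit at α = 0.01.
Chi-square goodness of fit test:
H₀: observed counts match expected distribution
H₁: observed counts differ from expected distribution
df = k - 1 = 4
χ² = Σ(O - E)²/E
   = (21 - 30.0)²/30.0 + (15 - 14.1)²/14.1 + (23 - 9.9)²/9.9 + (35 - 52.1)²/52.1 + (63 - 50.9)²/50.9
   = 2.700 + 0.057 + 17.334 + 5.612 + 2.876
   = 28.58
p-value < 0.0001

Since p-value < α = 0.01, we reject H₀.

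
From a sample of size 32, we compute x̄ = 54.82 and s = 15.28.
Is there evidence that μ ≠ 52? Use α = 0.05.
One-sample t-test:
H₀: μ = 52
H₁: μ ≠ 52
df = n - 1 = 31
t = (x̄ - μ₀) / (s/√n) = (54.82 - 52) / (15.28/√32) = 1.044
p-value = 0.3046

Since p-value > α = 0.05, we fail to reject H₀.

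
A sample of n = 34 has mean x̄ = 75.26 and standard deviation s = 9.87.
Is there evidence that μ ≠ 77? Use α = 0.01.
One-sample t-test:
H₀: μ = 77
H₁: μ ≠ 77
df = n - 1 = 33
t = (x̄ - μ₀) / (s/√n) = (75.26 - 77) / (9.87/√34) = -1.028
p-value = 0.3114

Since p-value > α = 0.01, we fail to reject H₀.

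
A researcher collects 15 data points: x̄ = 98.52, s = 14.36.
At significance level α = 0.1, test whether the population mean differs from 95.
One-sample t-test:
H₀: μ = 95
H₁: μ ≠ 95
df = n - 1 = 14
t = (x̄ - μ₀) / (s/√n) = (98.52 - 95) / (14.36/√15) = 0.949
p-value = 0.3585

Since p-value > α = 0.1, we fail to reject H₀.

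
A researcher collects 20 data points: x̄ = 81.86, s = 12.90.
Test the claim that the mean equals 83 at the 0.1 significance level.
One-sample t-test:
H₀: μ = 83
H₁: μ ≠ 83
df = n - 1 = 19
t = (x̄ - μ₀) / (s/√n) = (81.86 - 83) / (12.90/√20) = -0.395
p-value = 0.6971

Since p-value > α = 0.1, we fail to reject H₀.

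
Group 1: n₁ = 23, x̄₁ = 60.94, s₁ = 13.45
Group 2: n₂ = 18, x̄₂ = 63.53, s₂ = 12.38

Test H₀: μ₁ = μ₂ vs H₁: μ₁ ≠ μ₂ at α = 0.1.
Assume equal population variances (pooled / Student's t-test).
Student's two-sample t-test (equal variances):
H₀: μ₁ = μ₂
H₁: μ₁ ≠ μ₂
df = n₁ + n₂ - 2 = 39
Pooled variance s_p² = [(n₁-1)s₁² + (n₂-1)s₂²] / (n₁ + n₂ - 2) = [(22)(13.45²) + (17)(12.38²)] / 39 = 168.8551
SE = √(s_p²(1/n₁ + 1/n₂)) = √(168.8551 × (1/23 + 1/18)) = 4.0893
t = (x̄₁ - x̄₂) / SE = (60.94 - 63.53) / 4.0893 = -2.59 / 4.0893 = -0.633
p-value = 0.5302

Since p-value > α = 0.1, we fail to reject H₀.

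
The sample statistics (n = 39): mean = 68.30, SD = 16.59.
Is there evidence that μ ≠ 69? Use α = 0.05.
One-sample t-test:
H₀: μ = 69
H₁: μ ≠ 69
df = n - 1 = 38
t = (x̄ - μ₀) / (s/√n) = (68.30 - 69) / (16.59/√39) = -0.264
p-value = 0.7936

Since p-value > α = 0.05, we fail to reject H₀.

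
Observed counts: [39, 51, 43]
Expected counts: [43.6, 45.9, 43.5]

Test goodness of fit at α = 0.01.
Chi-square goodness of fit test:
H₀: observed counts match expected distribution
H₁: observed counts differ from expected distribution
df = k - 1 = 2
χ² = Σ(O - E)²/E
   = (39 - 43.6)²/43.6 + (51 - 45.9)²/45.9 + (43 - 43.5)²/43.5
   = 0.485 + 0.567 + 0.006
   = 1.06
p-value = 0.5893

Since p-value > α = 0.01, we fail to reject H₀.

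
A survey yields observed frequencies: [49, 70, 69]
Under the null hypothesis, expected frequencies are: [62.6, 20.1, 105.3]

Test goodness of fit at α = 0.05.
Chi-square goodness of fit test:
H₀: observed counts match expected distribution
H₁: observed counts differ from expected distribution
df = k - 1 = 2
χ² = Σ(O - E)²/E
   = (49 - 62.6)²/62.6 + (70 - 20.1)²/20.1 + (69 - 105.3)²/105.3
   = 2.955 + 123.881 + 12.514
   = 139.35
p-value < 0.0001

Since p-value < α = 0.05, we reject H₀.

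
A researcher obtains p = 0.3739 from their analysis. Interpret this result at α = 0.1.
Since p = 0.3739 > α = 0.1, fail to reject H₀.
There is insufficient evidence to reject the null hypothesis; the result is not statistically significant at the 0.1 level.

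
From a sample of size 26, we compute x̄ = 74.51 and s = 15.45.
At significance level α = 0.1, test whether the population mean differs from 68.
One-sample t-test:
H₀: μ = 68
H₁: μ ≠ 68
df = n - 1 = 25
t = (x̄ - μ₀) / (s/√n) = (74.51 - 68) / (15.45/√26) = 2.149
p-value = 0.0416

Since p-value < α = 0.1, we reject H₀.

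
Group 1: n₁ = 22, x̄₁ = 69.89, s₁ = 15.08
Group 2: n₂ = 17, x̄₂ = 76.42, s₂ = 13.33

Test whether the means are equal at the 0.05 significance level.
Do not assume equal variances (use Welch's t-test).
Welch's two-sample t-test:
H₀: μ₁ = μ₂
H₁: μ₁ ≠ μ₂
s₁²/n₁ = 15.08²/22 = 10.3367,  s₂²/n₂ = 13.33²/17 = 10.4523
SE = √(s₁²/n₁ + s₂²/n₂) = √(10.3367 + 10.4523) = 4.5595
df (Welch-Satterthwaite) = (s₁²/n₁ + s₂²/n₂)² / [(s₁²/n₁)²/(n₁-1) + (s₂²/n₂)²/(n₂-1)] ≈ 36.27
t = (x̄₁ - x̄₂) / SE = (69.89 - 76.42) / 4.5595 = -6.53 / 4.5595 = -1.432
p-value = 0.1607

Since p-value > α = 0.05, we fail to reject H₀.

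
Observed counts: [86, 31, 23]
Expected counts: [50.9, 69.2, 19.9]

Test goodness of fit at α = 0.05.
Chi-square goodness of fit test:
H₀: observed counts match expected distribution
H₁: observed counts differ from expected distribution
df = k - 1 = 2
χ² = Σ(O - E)²/E
   = (86 - 50.9)²/50.9 + (31 - 69.2)²/69.2 + (23 - 19.9)²/19.9
   = 24.205 + 21.087 + 0.483
   = 45.77
p-value < 0.0001

Since p-value < α = 0.05, we reject H₀.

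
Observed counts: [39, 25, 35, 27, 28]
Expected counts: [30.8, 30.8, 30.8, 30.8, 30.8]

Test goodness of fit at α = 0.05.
Chi-square goodness of fit test:
H₀: observed counts match expected distribution
H₁: observed counts differ from expected distribution
df = k - 1 = 4
χ² = Σ(O - E)²/E
   = (39 - 30.8)²/30.8 + (25 - 30.8)²/30.8 + (35 - 30.8)²/30.8 + (27 - 30.8)²/30.8 + (28 - 30.8)²/30.8
   = 2.183 + 1.092 + 0.573 + 0.469 + 0.255
   = 4.57
p-value = 0.3342

Since p-value > α = 0.05, we fail to reject H₀.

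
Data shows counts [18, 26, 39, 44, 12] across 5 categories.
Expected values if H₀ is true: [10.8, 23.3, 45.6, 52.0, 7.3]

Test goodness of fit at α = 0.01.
Chi-square goodness of fit test:
H₀: observed counts match expected distribution
H₁: observed counts differ from expected distribution
df = k - 1 = 4
χ² = Σ(O - E)²/E
   = (18 - 10.8)²/10.8 + (26 - 23.3)²/23.3 + (39 - 45.6)²/45.6 + (44 - 52.0)²/52.0 + (12 - 7.3)²/7.3
   = 4.800 + 0.313 + 0.955 + 1.231 + 3.026
   = 10.32
p-value = 0.0353

Since p-value > α = 0.01, we fail to reject H₀.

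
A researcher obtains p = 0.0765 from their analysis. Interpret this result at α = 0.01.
Since p = 0.0765 > α = 0.01, fail to reject H₀.
There is insufficient evidence to reject the null hypothesis; the result is not statistically significant at the 0.01 level.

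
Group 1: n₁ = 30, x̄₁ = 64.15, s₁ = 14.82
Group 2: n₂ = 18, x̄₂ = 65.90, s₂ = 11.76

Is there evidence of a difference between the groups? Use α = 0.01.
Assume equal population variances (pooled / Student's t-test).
Student's two-sample t-test (equal variances):
H₀: μ₁ = μ₂
H₁: μ₁ ≠ μ₂
df = n₁ + n₂ - 2 = 46
Pooled variance s_p² = [(n₁-1)s₁² + (n₂-1)s₂²] / (n₁ + n₂ - 2) = [(29)(14.82²) + (17)(11.76²)] / 46 = 189.5739
SE = √(s_p²(1/n₁ + 1/n₂)) = √(189.5739 × (1/30 + 1/18)) = 4.1050
t = (x̄₁ - x̄₂) / SE = (64.15 - 65.90) / 4.1050 = -1.75 / 4.1050 = -0.426
p-value = 0.6719

Since p-value > α = 0.01, we fail to reject H₀.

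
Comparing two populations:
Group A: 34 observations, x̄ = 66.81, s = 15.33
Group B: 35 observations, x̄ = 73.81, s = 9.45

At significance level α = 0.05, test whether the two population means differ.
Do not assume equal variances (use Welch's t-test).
Welch's two-sample t-test:
H₀: μ₁ = μ₂
H₁: μ₁ ≠ μ₂
s₁²/n₁ = 15.33²/34 = 6.9120,  s₂²/n₂ = 9.45²/35 = 2.5515
SE = √(s₁²/n₁ + s₂²/n₂) = √(6.9120 + 2.5515) = 3.0763
df (Welch-Satterthwaite) = (s₁²/n₁ + s₂²/n₂)² / [(s₁²/n₁)²/(n₁-1) + (s₂²/n₂)²/(n₂-1)] ≈ 54.63
t = (x̄₁ - x̄₂) / SE = (66.81 - 73.81) / 3.0763 = -7.00 / 3.0763 = -2.275
p-value = 0.0268

Since p-value < α = 0.05, we reject H₀.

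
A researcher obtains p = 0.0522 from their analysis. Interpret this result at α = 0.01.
Since p = 0.0522 > α = 0.01, fail to reject H₀.
There is insufficient evidence to reject the null hypothesis; the result is not statistically significant at the 0.01 level.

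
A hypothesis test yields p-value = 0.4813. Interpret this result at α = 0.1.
Since p = 0.4813 > α = 0.1, fail to reject H₀.
There is insufficient evidence to reject the null hypothesis; the result is not statistically significant at the 0.1 level.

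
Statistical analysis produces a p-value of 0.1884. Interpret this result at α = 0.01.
Since p = 0.1884 > α = 0.01, fail to reject H₀.
There is insufficient evidence to reject the null hypothesis; the result is not statistically significant at the 0.01 level.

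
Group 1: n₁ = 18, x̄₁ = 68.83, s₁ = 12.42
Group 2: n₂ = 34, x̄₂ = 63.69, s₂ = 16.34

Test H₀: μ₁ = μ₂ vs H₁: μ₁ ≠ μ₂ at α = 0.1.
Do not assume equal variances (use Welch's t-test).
Welch's two-sample t-test:
H₀: μ₁ = μ₂
H₁: μ₁ ≠ μ₂
s₁²/n₁ = 12.42²/18 = 8.5698,  s₂²/n₂ = 16.34²/34 = 7.8528
SE = √(s₁²/n₁ + s₂²/n₂) = √(8.5698 + 7.8528) = 4.0525
df (Welch-Satterthwaite) = (s₁²/n₁ + s₂²/n₂)² / [(s₁²/n₁)²/(n₁-1) + (s₂²/n₂)²/(n₂-1)] ≈ 43.58
t = (x̄₁ - x̄₂) / SE = (68.83 - 63.69) / 4.0525 = 5.14 / 4.0525 = 1.268
p-value = 0.2114

Since p-value > α = 0.1, we fail to reject H₀.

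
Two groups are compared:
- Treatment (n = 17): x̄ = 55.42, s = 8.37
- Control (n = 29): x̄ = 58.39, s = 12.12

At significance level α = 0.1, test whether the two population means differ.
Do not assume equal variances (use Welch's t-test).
Welch's two-sample t-test:
H₀: μ₁ = μ₂
H₁: μ₁ ≠ μ₂
s₁²/n₁ = 8.37²/17 = 4.1210,  s₂²/n₂ = 12.12²/29 = 5.0653
SE = √(s₁²/n₁ + s₂²/n₂) = √(4.1210 + 5.0653) = 3.0309
df (Welch-Satterthwaite) = (s₁²/n₁ + s₂²/n₂)² / [(s₁²/n₁)²/(n₁-1) + (s₂²/n₂)²/(n₂-1)] ≈ 42.67
t = (x̄₁ - x̄₂) / SE = (55.42 - 58.39) / 3.0309 = -2.97 / 3.0309 = -0.980
p-value = 0.3327

Since p-value > α = 0.1, we fail to reject H₀.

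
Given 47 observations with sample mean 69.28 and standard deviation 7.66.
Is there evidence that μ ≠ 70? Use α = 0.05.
One-sample t-test:
H₀: μ = 70
H₁: μ ≠ 70
df = n - 1 = 46
t = (x̄ - μ₀) / (s/√n) = (69.28 - 70) / (7.66/√47) = -0.644
p-value = 0.5225

Since p-value > α = 0.05, we fail to reject H₀.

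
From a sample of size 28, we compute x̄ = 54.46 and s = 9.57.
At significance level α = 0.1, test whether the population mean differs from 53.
One-sample t-test:
H₀: μ = 53
H₁: μ ≠ 53
df = n - 1 = 27
t = (x̄ - μ₀) / (s/√n) = (54.46 - 53) / (9.57/√28) = 0.807
p-value = 0.4266

Since p-value > α = 0.1, we fail to reject H₀.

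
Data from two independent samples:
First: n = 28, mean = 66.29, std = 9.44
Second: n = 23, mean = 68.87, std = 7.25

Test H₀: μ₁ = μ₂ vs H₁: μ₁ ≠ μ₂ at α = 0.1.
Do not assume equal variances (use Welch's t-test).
Welch's two-sample t-test:
H₀: μ₁ = μ₂
H₁: μ₁ ≠ μ₂
s₁²/n₁ = 9.44²/28 = 3.1826,  s₂²/n₂ = 7.25²/23 = 2.2853
SE = √(s₁²/n₁ + s₂²/n₂) = √(3.1826 + 2.2853) = 2.3384
df (Welch-Satterthwaite) = (s₁²/n₁ + s₂²/n₂)² / [(s₁²/n₁)²/(n₁-1) + (s₂²/n₂)²/(n₂-1)] ≈ 48.81
t = (x̄₁ - x̄₂) / SE = (66.29 - 68.87) / 2.3384 = -2.58 / 2.3384 = -1.103
p-value = 0.2753

Since p-value > α = 0.1, we fail to reject H₀.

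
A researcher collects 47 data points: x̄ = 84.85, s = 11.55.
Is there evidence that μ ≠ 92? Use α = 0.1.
One-sample t-test:
H₀: μ = 92
H₁: μ ≠ 92
df = n - 1 = 46
t = (x̄ - μ₀) / (s/√n) = (84.85 - 92) / (11.55/√47) = -4.244
p-value = 0.0001

Since p-value < α = 0.1, we reject H₀.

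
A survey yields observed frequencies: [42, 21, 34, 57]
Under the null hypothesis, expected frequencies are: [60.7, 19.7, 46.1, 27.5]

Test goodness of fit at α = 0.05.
Chi-square goodness of fit test:
H₀: observed counts match expected distribution
H₁: observed counts differ from expected distribution
df = k - 1 = 3
χ² = Σ(O - E)²/E
   = (42 - 60.7)²/60.7 + (21 - 19.7)²/19.7 + (34 - 46.1)²/46.1 + (57 - 27.5)²/27.5
   = 5.761 + 0.086 + 3.176 + 31.645
   = 40.67
p-value < 0.0001

Since p-value < α = 0.05, we reject H₀.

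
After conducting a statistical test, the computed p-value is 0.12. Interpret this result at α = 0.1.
Since p = 0.12 > α = 0.1, fail to reject H₀.
There is insufficient evidence to reject the null hypothesis; the result is not statistically significant at the 0.1 level.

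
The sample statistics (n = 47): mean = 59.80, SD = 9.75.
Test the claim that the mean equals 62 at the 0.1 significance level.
One-sample t-test:
H₀: μ = 62
H₁: μ ≠ 62
df = n - 1 = 46
t = (x̄ - μ₀) / (s/√n) = (59.80 - 62) / (9.75/√47) = -1.547
p-value = 0.1287

Since p-value > α = 0.1, we fail to reject H₀.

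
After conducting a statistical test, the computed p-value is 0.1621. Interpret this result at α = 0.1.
Since p = 0.1621 > α = 0.1, fail to reject H₀.
There is insufficient evidence to reject the null hypothesis; the result is not statistically significant at the 0.1 level.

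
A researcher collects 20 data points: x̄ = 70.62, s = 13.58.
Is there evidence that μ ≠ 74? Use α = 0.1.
One-sample t-test:
H₀: μ = 74
H₁: μ ≠ 74
df = n - 1 = 19
t = (x̄ - μ₀) / (s/√n) = (70.62 - 74) / (13.58/√20) = -1.113
p-value = 0.2796

Since p-value > α = 0.1, we fail to reject H₀.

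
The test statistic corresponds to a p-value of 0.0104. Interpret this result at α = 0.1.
Since p = 0.0104 < α = 0.1, reject H₀.
There is sufficient evidence to reject the null hypothesis; the result is statistically significant at the 0.1 level.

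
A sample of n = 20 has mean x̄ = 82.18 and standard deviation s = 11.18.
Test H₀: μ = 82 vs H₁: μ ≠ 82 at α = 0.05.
One-sample t-test:
H₀: μ = 82
H₁: μ ≠ 82
df = n - 1 = 19
t = (x̄ - μ₀) / (s/√n) = (82.18 - 82) / (11.18/√20) = 0.072
p-value = 0.9434

Since p-value > α = 0.05, we fail to reject H₀.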